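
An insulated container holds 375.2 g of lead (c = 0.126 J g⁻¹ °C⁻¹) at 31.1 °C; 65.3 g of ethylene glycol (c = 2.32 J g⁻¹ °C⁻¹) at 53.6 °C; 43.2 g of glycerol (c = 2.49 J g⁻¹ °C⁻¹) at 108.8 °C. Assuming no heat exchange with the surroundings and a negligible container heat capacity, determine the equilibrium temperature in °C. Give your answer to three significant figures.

Σ mᵢcᵢ(T − Tᵢ) = 0  ⇒  T = Σ mᵢcᵢTᵢ / Σ mᵢcᵢ
Σ mᵢcᵢ = 375.2×0.126 + 65.3×2.32 + 43.2×2.49 = 306.3392
Σ mᵢcᵢTᵢ = 47.2752×31.1 + 151.496×53.6 + 107.568×108.8 = 21294
T = 21294 / 306.3392 = 69.51 °C

T_f = 69.5 °C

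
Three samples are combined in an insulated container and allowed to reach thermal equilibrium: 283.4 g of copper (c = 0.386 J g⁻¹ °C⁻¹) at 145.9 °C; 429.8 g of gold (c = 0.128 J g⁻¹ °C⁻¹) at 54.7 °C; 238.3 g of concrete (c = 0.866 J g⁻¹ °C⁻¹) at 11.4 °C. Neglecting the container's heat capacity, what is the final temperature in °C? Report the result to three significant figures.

T_f = 57.5 °C

Σ mᵢcᵢ(T − Tᵢ) = 0  ⇒  T = Σ mᵢcᵢTᵢ / Σ mᵢcᵢ
Σ mᵢcᵢ = 283.4×0.386 + 429.8×0.128 + 238.3×0.866 = 370.7746
Σ mᵢcᵢTᵢ = 109.3924×145.9 + 55.0144×54.7 + 206.3678×11.4 = 21322
T = 21322 / 370.7746 = 57.51 °C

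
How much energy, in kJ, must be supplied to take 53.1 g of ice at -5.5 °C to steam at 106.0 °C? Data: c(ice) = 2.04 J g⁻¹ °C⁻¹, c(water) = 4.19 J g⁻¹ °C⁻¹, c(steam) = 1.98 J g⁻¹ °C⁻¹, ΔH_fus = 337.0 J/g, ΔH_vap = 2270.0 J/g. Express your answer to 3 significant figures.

q = 162 kJ

q1 (heat ice -5.5→0.0 °C): 53.1 × 2.04 × 5.5 = 596 J
q2 (melt at 0 °C): 53.1 × 337.0 = 17895 J
q3 (heat water 0.0→100.0 °C): 53.1 × 4.19 × 100.0 = 22249 J
q4 (vaporize at 100 °C): 53.1 × 2270.0 = 120537 J
q5 (heat steam 100.0→106.0 °C): 53.1 × 1.98 × 6.0 = 631 J
Total: 596 + 17895 + 22249 + 120537 + 631 = 161908 J = 162 kJ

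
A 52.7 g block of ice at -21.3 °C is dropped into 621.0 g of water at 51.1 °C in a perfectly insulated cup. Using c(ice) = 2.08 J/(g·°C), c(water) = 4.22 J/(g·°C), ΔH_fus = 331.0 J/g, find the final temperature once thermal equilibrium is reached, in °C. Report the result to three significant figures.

T_f = 40.1 °C

Heat to bring ice to 0 °C and melt it: q₁ = 52.7×2.08×21.3 + 52.7×331.0 = 19779 J
Heat the water can supply cooling to 0 °C: 621.0×4.22×51.1 = 133914 J > q₁, so all ice melts.
Energy balance: 621.0×4.22×(51.1 − T) = 19779 + 52.7×4.22×(T − 0)
2620.62(51.1 − T) = 19779 + 222.394 T
133914 − 19779 = 2843.014 T
T = 114135 / 2843.014 = 40.146 °C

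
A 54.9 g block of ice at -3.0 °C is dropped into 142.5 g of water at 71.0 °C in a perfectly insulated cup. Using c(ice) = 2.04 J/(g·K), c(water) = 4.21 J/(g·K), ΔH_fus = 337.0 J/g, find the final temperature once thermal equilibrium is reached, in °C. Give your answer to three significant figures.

T_f = 28.6 °C

Heat to bring ice to 0 °C and melt it: q₁ = 54.9×2.04×3.0 + 54.9×337.0 = 18837 J
Heat the water can supply cooling to 0 °C: 142.5×4.21×71.0 = 42594.7 J > q₁, so all ice melts.
Energy balance: 142.5×4.21×(71.0 − T) = 18837 + 54.9×4.21×(T − 0)
599.925(71.0 − T) = 18837 + 231.129 T
42594.7 − 18837 = 831.054 T
T = 23757.7 / 831.054 = 28.59 °C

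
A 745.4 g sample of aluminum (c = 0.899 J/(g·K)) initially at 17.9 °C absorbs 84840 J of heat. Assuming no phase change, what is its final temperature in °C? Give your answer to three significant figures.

ΔT = q / (m c) = 84840 / (745.4 × 0.899) = 126.6 °C
T_f = 17.9 + 126.6 = 144.5 °C

T_f = 145 °C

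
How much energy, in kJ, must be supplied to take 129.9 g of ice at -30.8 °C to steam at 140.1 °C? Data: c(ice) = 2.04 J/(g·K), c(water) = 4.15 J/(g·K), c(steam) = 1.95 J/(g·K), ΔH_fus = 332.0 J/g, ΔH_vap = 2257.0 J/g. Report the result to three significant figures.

q1 (heat ice -30.8→0.0 °C): 129.9 × 2.04 × 30.8 = 8162 J
q2 (melt at 0 °C): 129.9 × 332.0 = 43127 J
q3 (heat water 0.0→100.0 °C): 129.9 × 4.15 × 100.0 = 53909 J
q4 (vaporize at 100 °C): 129.9 × 2257.0 = 293184 J
q5 (heat steam 100.0→140.1 °C): 129.9 × 1.95 × 40.1 = 10158 J
Total: 8162 + 43127 + 53909 + 293184 + 10158 = 408540 J = 409 kJ

q = 409 kJ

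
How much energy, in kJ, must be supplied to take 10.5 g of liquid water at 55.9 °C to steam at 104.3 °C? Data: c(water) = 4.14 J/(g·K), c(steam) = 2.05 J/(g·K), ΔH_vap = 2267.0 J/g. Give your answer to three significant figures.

q = 25.8 kJ

q1 (heat water 55.9→100.0 °C): 10.5 × 4.14 × 44.1 = 1917 J
q2 (vaporize at 100 °C): 10.5 × 2267.0 = 23804 J
q3 (heat steam 100.0→104.3 °C): 10.5 × 2.05 × 4.3 = 93 J
Total: 1917 + 23804 + 93 = 25814 J = 25.8 kJ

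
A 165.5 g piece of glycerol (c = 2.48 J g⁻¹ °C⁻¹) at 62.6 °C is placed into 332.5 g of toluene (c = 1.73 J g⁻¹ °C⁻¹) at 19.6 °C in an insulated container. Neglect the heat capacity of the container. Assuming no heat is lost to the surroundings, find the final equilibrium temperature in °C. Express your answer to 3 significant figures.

Heat lost by glycerol = heat gained by toluene.
(165.5)(2.48)(62.6 − T) = (332.5)(1.73)(T − 19.6)
410.44 (62.6 − T) = 575.225 (T − 19.6)
25694 − 410.44 T = 575.225 T − 11274
36968 = 985.665 T
T = 37.51 °C

T_f = 37.5 °C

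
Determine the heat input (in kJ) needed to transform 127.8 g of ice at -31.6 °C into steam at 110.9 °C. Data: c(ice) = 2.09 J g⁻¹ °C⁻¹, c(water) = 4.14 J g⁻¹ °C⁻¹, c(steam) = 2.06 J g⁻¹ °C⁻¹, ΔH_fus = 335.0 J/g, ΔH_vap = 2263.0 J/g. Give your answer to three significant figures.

q1 (heat ice -31.6→0.0 °C): 127.8 × 2.09 × 31.6 = 8440 J
q2 (melt at 0 °C): 127.8 × 335.0 = 42813 J
q3 (heat water 0.0→100.0 °C): 127.8 × 4.14 × 100.0 = 52909 J
q4 (vaporize at 100 °C): 127.8 × 2263.0 = 289211 J
q5 (heat steam 100.0→110.9 °C): 127.8 × 2.06 × 10.9 = 2870 J
Total: 8440 + 42813 + 52909 + 289211 + 2870 = 396243 J = 396 kJ

q = 396 kJ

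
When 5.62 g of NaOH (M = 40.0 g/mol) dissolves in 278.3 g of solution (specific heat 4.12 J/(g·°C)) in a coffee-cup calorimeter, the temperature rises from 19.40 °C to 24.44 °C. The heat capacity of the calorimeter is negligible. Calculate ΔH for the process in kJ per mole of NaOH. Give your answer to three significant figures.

|ΔT| = |24.44 − 19.40| = 5.04 °C
|q_surr| = (278.3 × 4.12) × 5.04 = 1146.596 × 5.04 = 5779 J
n(NaOH) = 5.62 / 40.0 = 0.1405 mol
Temperature rose, so q_rxn = −|q_surr| = -5.779 kJ
ΔH = q_rxn / n = -41.13 kJ/mol

ΔH = -41.1 kJ/mol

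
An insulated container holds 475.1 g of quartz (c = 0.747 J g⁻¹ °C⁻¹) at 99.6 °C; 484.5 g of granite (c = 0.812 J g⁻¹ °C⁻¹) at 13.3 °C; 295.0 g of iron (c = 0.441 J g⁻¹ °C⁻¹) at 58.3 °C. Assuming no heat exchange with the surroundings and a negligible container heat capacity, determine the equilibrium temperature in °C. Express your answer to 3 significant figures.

T_f = 54.8 °C

Σ mᵢcᵢ(T − Tᵢ) = 0  ⇒  T = Σ mᵢcᵢTᵢ / Σ mᵢcᵢ
Σ mᵢcᵢ = 475.1×0.747 + 484.5×0.812 + 295.0×0.441 = 878.4087
Σ mᵢcᵢTᵢ = 354.8997×99.6 + 393.414×13.3 + 130.095×58.3 = 48165
T = 48165 / 878.4087 = 54.83 °C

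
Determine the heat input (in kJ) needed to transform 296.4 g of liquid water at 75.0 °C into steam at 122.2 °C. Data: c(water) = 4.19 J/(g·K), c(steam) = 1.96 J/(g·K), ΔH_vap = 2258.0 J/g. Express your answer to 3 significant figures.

q = 713 kJ

q1 (heat water 75.0→100.0 °C): 296.4 × 4.19 × 25.0 = 31048 J
q2 (vaporize at 100 °C): 296.4 × 2258.0 = 669271 J
q3 (heat steam 100.0→122.2 °C): 296.4 × 1.96 × 22.2 = 12897 J
Total: 31048 + 669271 + 12897 = 713216 J = 713 kJ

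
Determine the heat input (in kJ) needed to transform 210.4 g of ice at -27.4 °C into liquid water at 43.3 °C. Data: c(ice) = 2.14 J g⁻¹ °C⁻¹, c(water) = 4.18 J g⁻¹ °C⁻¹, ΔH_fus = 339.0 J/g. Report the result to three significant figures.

q = 122 kJ

q1 (heat ice -27.4→0.0 °C): 210.4 × 2.14 × 27.4 = 12337 J
q2 (melt at 0 °C): 210.4 × 339.0 = 71326 J
q3 (heat water 0.0→43.3 °C): 210.4 × 4.18 × 43.3 = 38081 J
Total: 12337 + 71326 + 38081 = 121744 J = 122 kJ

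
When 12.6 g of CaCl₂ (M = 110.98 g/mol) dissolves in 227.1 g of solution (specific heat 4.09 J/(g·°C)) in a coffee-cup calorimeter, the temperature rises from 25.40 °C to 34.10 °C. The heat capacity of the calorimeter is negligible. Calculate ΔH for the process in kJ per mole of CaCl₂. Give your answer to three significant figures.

|ΔT| = |34.10 − 25.40| = 8.70 °C
|q_surr| = (227.1 × 4.09) × 8.70 = 928.839 × 8.70 = 8081 J
n(CaCl₂) = 12.6 / 110.98 = 0.1135 mol
Temperature rose, so q_rxn = −|q_surr| = -8.081 kJ
ΔH = q_rxn / n = -71.20 kJ/mol

ΔH = -71.2 kJ/mol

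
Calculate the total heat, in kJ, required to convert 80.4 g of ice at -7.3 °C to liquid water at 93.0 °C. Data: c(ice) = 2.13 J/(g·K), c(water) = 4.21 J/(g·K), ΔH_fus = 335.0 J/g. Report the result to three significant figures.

q = 59.7 kJ

q1 (heat ice -7.3→0.0 °C): 80.4 × 2.13 × 7.3 = 1250 J
q2 (melt at 0 °C): 80.4 × 335.0 = 26934 J
q3 (heat water 0.0→93.0 °C): 80.4 × 4.21 × 93.0 = 31479 J
Total: 1250 + 26934 + 31479 = 59663 J = 59.7 kJ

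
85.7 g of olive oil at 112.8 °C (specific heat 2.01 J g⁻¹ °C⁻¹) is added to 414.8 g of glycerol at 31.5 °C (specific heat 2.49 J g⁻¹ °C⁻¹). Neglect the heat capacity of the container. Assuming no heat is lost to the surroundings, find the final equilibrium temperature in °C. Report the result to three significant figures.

Heat lost by olive oil = heat gained by glycerol.
(85.7)(2.01)(112.8 − T) = (414.8)(2.49)(T − 31.5)
172.257 (112.8 − T) = 1032.852 (T − 31.5)
19431 − 172.257 T = 1032.852 T − 32535
51966 = 1205.109 T
T = 43.12 °C

T_f = 43.1 °C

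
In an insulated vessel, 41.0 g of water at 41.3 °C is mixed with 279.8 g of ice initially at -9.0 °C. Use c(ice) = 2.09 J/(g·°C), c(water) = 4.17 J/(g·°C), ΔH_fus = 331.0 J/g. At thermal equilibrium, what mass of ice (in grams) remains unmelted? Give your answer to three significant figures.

Heat to warm all ice to 0 °C: 279.8×2.09×9.0 = 5263.0 J
Heat released by water cooling to 0 °C: 41.0×4.17×41.3 = 7061.1 J
7061.1 J < 5263.0 + 279.8×331.0 = 97876.8 J, so not all ice melts; final T = 0 °C.
Heat left for melting: 7061.1 − 5263.0 = 1798.1 J
Mass melted = 1798.1 / 331.0 = 5.432 g
Ice remaining = 279.8 − 5.432 = 274.368 g

m_ice remaining = 274 g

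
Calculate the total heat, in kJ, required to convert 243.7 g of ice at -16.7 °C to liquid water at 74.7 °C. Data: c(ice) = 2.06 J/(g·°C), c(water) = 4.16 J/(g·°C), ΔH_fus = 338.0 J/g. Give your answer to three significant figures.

q1 (heat ice -16.7→0.0 °C): 243.7 × 2.06 × 16.7 = 8384 J
q2 (melt at 0 °C): 243.7 × 338.0 = 82371 J
q3 (heat water 0.0→74.7 °C): 243.7 × 4.16 × 74.7 = 75730 J
Total: 8384 + 82371 + 75730 = 166485 J = 166 kJ

q = 166 kJ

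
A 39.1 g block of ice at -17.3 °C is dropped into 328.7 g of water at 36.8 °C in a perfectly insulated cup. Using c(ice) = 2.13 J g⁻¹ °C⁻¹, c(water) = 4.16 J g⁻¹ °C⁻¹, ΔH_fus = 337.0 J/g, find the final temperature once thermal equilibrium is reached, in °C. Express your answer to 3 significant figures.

Heat to bring ice to 0 °C and melt it: q₁ = 39.1×2.13×17.3 + 39.1×337.0 = 14617 J
Heat the water can supply cooling to 0 °C: 328.7×4.16×36.8 = 50320.0 J > q₁, so all ice melts.
Energy balance: 328.7×4.16×(36.8 − T) = 14617 + 39.1×4.16×(T − 0)
1367.392(36.8 − T) = 14617 + 162.656 T
50320.0 − 14617 = 1530.048 T
T = 35703.0 / 1530.048 = 23.33 °C

T_f = 23.3 °C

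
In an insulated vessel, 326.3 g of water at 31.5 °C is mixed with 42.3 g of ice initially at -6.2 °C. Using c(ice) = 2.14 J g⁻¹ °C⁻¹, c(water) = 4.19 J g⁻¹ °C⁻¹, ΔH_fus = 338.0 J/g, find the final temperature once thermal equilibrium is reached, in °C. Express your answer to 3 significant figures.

Heat to bring ice to 0 °C and melt it: q₁ = 42.3×2.14×6.2 + 42.3×338.0 = 14859 J
Heat the water can supply cooling to 0 °C: 326.3×4.19×31.5 = 43066.7 J > q₁, so all ice melts.
Energy balance: 326.3×4.19×(31.5 − T) = 14859 + 42.3×4.19×(T − 0)
1367.197(31.5 − T) = 14859 + 177.237 T
43066.7 − 14859 = 1544.434 T
T = 28207.7 / 1544.434 = 18.26 °C

T_f = 18.3 °C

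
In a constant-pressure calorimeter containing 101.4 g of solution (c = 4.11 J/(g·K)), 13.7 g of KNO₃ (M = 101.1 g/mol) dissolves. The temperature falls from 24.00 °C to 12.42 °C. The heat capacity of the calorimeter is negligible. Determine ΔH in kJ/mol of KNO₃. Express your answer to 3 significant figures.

|ΔT| = |12.42 − 24.00| = 11.58 °C
|q_surr| = (101.4 × 4.11) × 11.58 = 416.754 × 11.58 = 4826 J
n(KNO₃) = 13.7 / 101.1 = 0.1355 mol
Temperature fell, so q_rxn = +|q_surr| = 4.826 kJ
ΔH = q_rxn / n = 35.62 kJ/mol

ΔH = 35.6 kJ/mol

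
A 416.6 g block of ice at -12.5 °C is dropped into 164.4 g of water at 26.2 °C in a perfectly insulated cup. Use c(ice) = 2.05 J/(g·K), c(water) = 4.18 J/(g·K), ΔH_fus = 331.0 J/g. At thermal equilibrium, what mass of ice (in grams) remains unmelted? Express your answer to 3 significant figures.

Heat to warm all ice to 0 °C: 416.6×2.05×12.5 = 10675 J
Heat released by water cooling to 0 °C: 164.4×4.18×26.2 = 18004 J
18004 J < 10675 + 416.6×331.0 = 148569.6 J, so not all ice melts; final T = 0 °C.
Heat left for melting: 18004 − 10675 = 7329 J
Mass melted = 7329 / 331.0 = 22.14 g
Ice remaining = 416.6 − 22.14 = 394.46 g

m_ice remaining = 394 g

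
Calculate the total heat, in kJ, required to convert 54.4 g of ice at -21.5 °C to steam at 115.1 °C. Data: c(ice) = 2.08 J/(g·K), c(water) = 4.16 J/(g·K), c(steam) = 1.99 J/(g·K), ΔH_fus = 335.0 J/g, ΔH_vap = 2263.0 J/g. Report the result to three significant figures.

q1 (heat ice -21.5→0.0 °C): 54.4 × 2.08 × 21.5 = 2433 J
q2 (melt at 0 °C): 54.4 × 335.0 = 18224 J
q3 (heat water 0.0→100.0 °C): 54.4 × 4.16 × 100.0 = 22630 J
q4 (vaporize at 100 °C): 54.4 × 2263.0 = 123107 J
q5 (heat steam 100.0→115.1 °C): 54.4 × 1.99 × 15.1 = 1635 J
Total: 2433 + 18224 + 22630 + 123107 + 1635 = 168029 J = 168 kJ

q = 168 kJ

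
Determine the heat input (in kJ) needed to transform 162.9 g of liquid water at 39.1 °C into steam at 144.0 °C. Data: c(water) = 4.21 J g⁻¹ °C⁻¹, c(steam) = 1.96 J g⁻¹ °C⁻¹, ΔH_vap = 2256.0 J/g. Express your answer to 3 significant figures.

q1 (heat water 39.1→100.0 °C): 162.9 × 4.21 × 60.9 = 41766 J
q2 (vaporize at 100 °C): 162.9 × 2256.0 = 367502 J
q3 (heat steam 100.0→144.0 °C): 162.9 × 1.96 × 44.0 = 14048 J
Total: 41766 + 367502 + 14048 = 423316 J = 423 kJ

q = 423 kJ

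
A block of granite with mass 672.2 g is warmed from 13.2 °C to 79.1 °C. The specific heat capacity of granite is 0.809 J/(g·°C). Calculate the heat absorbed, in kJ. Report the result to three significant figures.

q = m c ΔT = 672.2 × 0.809 × (79.1 − 13.2)
q = 672.2 × 0.809 × 65.9 = 35840 J = 35.8 kJ

q = 35.8 kJ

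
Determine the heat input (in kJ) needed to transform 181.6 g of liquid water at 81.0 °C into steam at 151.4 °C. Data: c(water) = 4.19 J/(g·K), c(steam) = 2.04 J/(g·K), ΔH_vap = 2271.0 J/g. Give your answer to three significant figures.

q1 (heat water 81.0→100.0 °C): 181.6 × 4.19 × 19.0 = 14457 J
q2 (vaporize at 100 °C): 181.6 × 2271.0 = 412414 J
q3 (heat steam 100.0→151.4 °C): 181.6 × 2.04 × 51.4 = 19042 J
Total: 14457 + 412414 + 19042 = 445913 J = 446 kJ

q = 446 kJ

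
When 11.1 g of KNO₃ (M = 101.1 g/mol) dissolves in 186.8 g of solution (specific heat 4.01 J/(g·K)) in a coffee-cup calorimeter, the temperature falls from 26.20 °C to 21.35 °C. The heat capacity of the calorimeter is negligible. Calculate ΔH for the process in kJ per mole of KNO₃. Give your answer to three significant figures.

ΔH = 33.1 kJ/mol

|ΔT| = |21.35 − 26.20| = 4.85 °C
|q_surr| = (186.8 × 4.01) × 4.85 = 749.068 × 4.85 = 3633 J
n(KNO₃) = 11.1 / 101.1 = 0.1098 mol
Temperature fell, so q_rxn = +|q_surr| = 3.633 kJ
ΔH = q_rxn / n = 33.09 kJ/mol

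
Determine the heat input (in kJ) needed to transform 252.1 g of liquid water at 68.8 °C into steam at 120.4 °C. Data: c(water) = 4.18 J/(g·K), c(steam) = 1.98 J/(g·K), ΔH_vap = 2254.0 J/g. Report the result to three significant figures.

q = 611 kJ

q1 (heat water 68.8→100.0 °C): 252.1 × 4.18 × 31.2 = 32878 J
q2 (vaporize at 100 °C): 252.1 × 2254.0 = 568233 J
q3 (heat steam 100.0→120.4 °C): 252.1 × 1.98 × 20.4 = 10183 J
Total: 32878 + 568233 + 10183 = 611294 J = 611 kJ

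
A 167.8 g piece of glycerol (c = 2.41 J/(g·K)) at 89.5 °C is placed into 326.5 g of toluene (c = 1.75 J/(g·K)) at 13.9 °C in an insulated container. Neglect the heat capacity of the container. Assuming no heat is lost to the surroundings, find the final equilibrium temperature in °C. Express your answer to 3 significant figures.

T_f = 45.2 °C

Heat lost by glycerol = heat gained by toluene.
(167.8)(2.41)(89.5 − T) = (326.5)(1.75)(T − 13.9)
404.398 (89.5 − T) = 571.375 (T − 13.9)
36194 − 404.398 T = 571.375 T − 7942.1
44136.1 = 975.773 T
T = 45.23 °C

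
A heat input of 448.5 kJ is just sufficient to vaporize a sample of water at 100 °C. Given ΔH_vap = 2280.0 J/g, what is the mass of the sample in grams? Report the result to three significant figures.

m = q / ΔH_vap = 448500 J / 2280.0 J/g = 197 g

m = 197 g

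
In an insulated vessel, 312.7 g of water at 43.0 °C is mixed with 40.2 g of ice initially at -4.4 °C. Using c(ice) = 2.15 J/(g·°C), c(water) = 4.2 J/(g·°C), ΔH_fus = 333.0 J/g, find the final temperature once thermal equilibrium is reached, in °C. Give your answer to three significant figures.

Heat to bring ice to 0 °C and melt it: q₁ = 40.2×2.15×4.4 + 40.2×333.0 = 13767 J
Heat the water can supply cooling to 0 °C: 312.7×4.2×43.0 = 56473.6 J > q₁, so all ice melts.
Energy balance: 312.7×4.2×(43.0 − T) = 13767 + 40.2×4.2×(T − 0)
1313.34(43.0 − T) = 13767 + 168.84 T
56473.6 − 13767 = 1482.18 T
T = 42706.6 / 1482.18 = 28.81 °C

T_f = 28.8 °C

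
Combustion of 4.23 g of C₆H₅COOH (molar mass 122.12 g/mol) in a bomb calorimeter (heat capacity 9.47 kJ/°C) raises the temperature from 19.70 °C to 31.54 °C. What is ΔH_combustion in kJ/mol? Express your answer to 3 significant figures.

ΔT = 31.54 − 19.70 = 11.84 °C
q_cal = C_cal × ΔT = 9.47 × 11.84 = 112.1248 kJ
n = 4.23 / 122.12 = 0.03464 mol
q_rxn = −q_cal = -112.1248 kJ
ΔH = -112.1248 / 0.03464 = -3237 kJ/mol

ΔH = -3240 kJ/mol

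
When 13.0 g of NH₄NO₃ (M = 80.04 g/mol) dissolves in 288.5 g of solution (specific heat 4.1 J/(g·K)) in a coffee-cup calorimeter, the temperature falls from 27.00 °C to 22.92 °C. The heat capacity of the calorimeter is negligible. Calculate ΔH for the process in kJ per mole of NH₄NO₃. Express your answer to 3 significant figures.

ΔH = 29.7 kJ/mol

|ΔT| = |22.92 − 27.00| = 4.08 °C
|q_surr| = (288.5 × 4.1) × 4.08 = 1182.85 × 4.08 = 4826 J
n(NH₄NO₃) = 13.0 / 80.04 = 0.1624 mol
Temperature fell, so q_rxn = +|q_surr| = 4.826 kJ
ΔH = q_rxn / n = 29.72 kJ/mol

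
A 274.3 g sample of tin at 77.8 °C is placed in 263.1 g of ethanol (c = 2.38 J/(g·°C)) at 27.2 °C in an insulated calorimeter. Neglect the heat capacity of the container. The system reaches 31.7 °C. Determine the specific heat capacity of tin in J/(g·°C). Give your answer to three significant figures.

q_gained = (263.1 × 2.38) × (31.7 − 27.2) = 2818 J
q_lost = 274.3 × c × (77.8 − 31.7) = 12645.23 c
Set equal: c = 2818 / 12645.23 = 0.223 J/(g·°C)

c = 0.223 J/(g·°C)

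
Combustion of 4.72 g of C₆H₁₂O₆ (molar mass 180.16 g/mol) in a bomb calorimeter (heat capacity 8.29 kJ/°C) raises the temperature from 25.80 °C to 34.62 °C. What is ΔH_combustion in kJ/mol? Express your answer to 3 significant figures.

ΔT = 34.62 − 25.80 = 8.82 °C
q_cal = C_cal × ΔT = 8.29 × 8.82 = 73.1178 kJ
n = 4.72 / 180.16 = 0.02620 mol
q_rxn = −q_cal = -73.1178 kJ
ΔH = -73.1178 / 0.02620 = -2791 kJ/mol

ΔH = -2790 kJ/mol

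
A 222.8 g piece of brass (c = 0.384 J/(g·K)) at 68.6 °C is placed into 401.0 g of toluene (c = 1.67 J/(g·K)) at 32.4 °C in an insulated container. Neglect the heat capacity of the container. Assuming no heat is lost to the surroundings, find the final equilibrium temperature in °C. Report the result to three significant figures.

Heat lost by brass = heat gained by toluene.
(222.8)(0.384)(68.6 − T) = (401.0)(1.67)(T − 32.4)
85.5552 (68.6 − T) = 669.67 (T − 32.4)
5869.1 − 85.5552 T = 669.67 T − 21697
27566.1 = 755.2252 T
T = 36.50 °C

T_f = 36.5 °C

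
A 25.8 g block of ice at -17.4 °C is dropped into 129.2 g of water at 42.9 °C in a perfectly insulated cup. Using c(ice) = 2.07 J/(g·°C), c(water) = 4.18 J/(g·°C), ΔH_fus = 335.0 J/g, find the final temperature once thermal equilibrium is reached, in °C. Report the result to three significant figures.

Heat to bring ice to 0 °C and melt it: q₁ = 25.8×2.07×17.4 + 25.8×335.0 = 9572.3 J
Heat the water can supply cooling to 0 °C: 129.2×4.18×42.9 = 23168.4 J > q₁, so all ice melts.
Energy balance: 129.2×4.18×(42.9 − T) = 9572.3 + 25.8×4.18×(T − 0)
540.056(42.9 − T) = 9572.3 + 107.844 T
23168.4 − 9572.3 = 647.900 T
T = 13596.1 / 647.900 = 20.98 °C

T_f = 21.0 °C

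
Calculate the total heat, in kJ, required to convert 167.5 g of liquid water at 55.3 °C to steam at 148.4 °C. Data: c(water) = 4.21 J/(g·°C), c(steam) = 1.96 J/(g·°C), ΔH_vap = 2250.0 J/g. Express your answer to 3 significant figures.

q1 (heat water 55.3→100.0 °C): 167.5 × 4.21 × 44.7 = 31521 J
q2 (vaporize at 100 °C): 167.5 × 2250.0 = 376875 J
q3 (heat steam 100.0→148.4 °C): 167.5 × 1.96 × 48.4 = 15890 J
Total: 31521 + 376875 + 15890 = 424286 J = 424 kJ

q = 424 kJ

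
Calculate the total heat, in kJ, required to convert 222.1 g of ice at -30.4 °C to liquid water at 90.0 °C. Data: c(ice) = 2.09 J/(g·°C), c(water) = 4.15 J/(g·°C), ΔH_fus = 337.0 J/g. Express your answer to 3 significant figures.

q1 (heat ice -30.4→0.0 °C): 222.1 × 2.09 × 30.4 = 14111 J
q2 (melt at 0 °C): 222.1 × 337.0 = 74848 J
q3 (heat water 0.0→90.0 °C): 222.1 × 4.15 × 90.0 = 82954 J
Total: 14111 + 74848 + 82954 = 171913 J = 172 kJ

q = 172 kJ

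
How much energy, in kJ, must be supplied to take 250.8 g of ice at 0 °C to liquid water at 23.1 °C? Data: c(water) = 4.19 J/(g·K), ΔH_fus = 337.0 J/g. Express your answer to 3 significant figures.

q = 109 kJ

q1 (melt at 0 °C): 250.8 × 337.0 = 84520 J
q2 (heat water 0.0→23.1 °C): 250.8 × 4.19 × 23.1 = 24275 J
Total: 84520 + 24275 = 108795 J = 109 kJ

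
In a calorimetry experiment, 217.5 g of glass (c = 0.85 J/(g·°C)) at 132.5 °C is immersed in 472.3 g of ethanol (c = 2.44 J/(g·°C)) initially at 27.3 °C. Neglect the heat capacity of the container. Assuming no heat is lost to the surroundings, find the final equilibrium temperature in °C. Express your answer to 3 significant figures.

T_f = 41.8 °C

Heat lost by glass = heat gained by ethanol.
(217.5)(0.85)(132.5 − T) = (472.3)(2.44)(T − 27.3)
184.875 (132.5 − T) = 1152.412 (T − 27.3)
24496 − 184.875 T = 1152.412 T − 31461
55957 = 1337.287 T
T = 41.84 °C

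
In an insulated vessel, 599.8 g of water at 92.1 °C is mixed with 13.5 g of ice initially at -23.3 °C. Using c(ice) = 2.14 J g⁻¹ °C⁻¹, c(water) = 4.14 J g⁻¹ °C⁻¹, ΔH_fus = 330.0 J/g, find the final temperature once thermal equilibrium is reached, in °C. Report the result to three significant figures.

Heat to bring ice to 0 °C and melt it: q₁ = 13.5×2.14×23.3 + 13.5×330.0 = 5128.1 J
Heat the water can supply cooling to 0 °C: 599.8×4.14×92.1 = 228700 J > q₁, so all ice melts.
Energy balance: 599.8×4.14×(92.1 − T) = 5128.1 + 13.5×4.14×(T − 0)
2483.172(92.1 − T) = 5128.1 + 55.89 T
228700 − 5128.1 = 2539.062 T
T = 223571.9 / 2539.062 = 88.05 °C

T_f = 88.1 °C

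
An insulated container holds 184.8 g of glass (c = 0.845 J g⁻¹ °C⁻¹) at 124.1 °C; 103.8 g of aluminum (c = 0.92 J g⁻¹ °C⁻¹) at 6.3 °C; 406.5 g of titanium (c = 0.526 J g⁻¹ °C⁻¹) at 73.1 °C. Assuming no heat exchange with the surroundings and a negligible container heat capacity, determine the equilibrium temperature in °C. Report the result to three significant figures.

Σ mᵢcᵢ(T − Tᵢ) = 0  ⇒  T = Σ mᵢcᵢTᵢ / Σ mᵢcᵢ
Σ mᵢcᵢ = 184.8×0.845 + 103.8×0.92 + 406.5×0.526 = 465.471
Σ mᵢcᵢTᵢ = 156.156×124.1 + 95.496×6.3 + 213.819×73.1 = 35611
T = 35611 / 465.471 = 76.51 °C

T_f = 76.5 °C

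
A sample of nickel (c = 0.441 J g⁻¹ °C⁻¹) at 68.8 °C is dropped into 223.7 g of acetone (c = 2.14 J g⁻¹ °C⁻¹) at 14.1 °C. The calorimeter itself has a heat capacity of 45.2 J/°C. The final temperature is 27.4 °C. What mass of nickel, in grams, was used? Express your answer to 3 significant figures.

m = 382 g

q_gained = (223.7 × 2.14 + 45.2) × (27.4 − 14.1) = 6968 J
q_lost = m × 0.441 × (68.8 − 27.4) = 18.2574 m
m = 6968 / 18.2574 = 382 g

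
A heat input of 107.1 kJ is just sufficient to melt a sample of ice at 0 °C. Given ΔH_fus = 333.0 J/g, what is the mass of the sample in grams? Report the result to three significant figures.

m = 322 g

m = q / ΔH_fus = 107100 J / 333.0 J/g = 322 g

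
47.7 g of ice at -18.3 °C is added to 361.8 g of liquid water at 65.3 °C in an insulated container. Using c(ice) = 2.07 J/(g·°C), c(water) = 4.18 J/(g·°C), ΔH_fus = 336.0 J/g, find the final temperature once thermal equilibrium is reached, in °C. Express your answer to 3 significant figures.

T_f = 47.3 °C

Heat to bring ice to 0 °C and melt it: q₁ = 47.7×2.07×18.3 + 47.7×336.0 = 17834 J
Heat the water can supply cooling to 0 °C: 361.8×4.18×65.3 = 98754.8 J > q₁, so all ice melts.
Energy balance: 361.8×4.18×(65.3 − T) = 17834 + 47.7×4.18×(T − 0)
1512.324(65.3 − T) = 17834 + 199.386 T
98754.8 − 17834 = 1711.710 T
T = 80920.8 / 1711.710 = 47.27 °C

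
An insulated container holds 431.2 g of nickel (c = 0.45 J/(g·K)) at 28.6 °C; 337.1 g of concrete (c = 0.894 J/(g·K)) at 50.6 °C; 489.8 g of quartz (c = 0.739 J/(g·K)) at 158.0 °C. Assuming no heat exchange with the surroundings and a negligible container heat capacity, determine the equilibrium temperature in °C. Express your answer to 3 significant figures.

Σ mᵢcᵢ(T − Tᵢ) = 0  ⇒  T = Σ mᵢcᵢTᵢ / Σ mᵢcᵢ
Σ mᵢcᵢ = 431.2×0.45 + 337.1×0.894 + 489.8×0.739 = 857.3696
Σ mᵢcᵢTᵢ = 194.04×28.6 + 301.3674×50.6 + 361.9622×158.0 = 77989
T = 77989 / 857.3696 = 90.96 °C

T_f = 91.0 °C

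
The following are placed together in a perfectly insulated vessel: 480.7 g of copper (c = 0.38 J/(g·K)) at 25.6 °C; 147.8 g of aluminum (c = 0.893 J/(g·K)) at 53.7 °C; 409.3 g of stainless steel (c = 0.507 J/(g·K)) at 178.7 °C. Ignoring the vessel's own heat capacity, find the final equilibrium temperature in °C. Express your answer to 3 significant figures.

T_f = 93.5 °C

Σ mᵢcᵢ(T − Tᵢ) = 0  ⇒  T = Σ mᵢcᵢTᵢ / Σ mᵢcᵢ
Σ mᵢcᵢ = 480.7×0.38 + 147.8×0.893 + 409.3×0.507 = 522.1665
Σ mᵢcᵢTᵢ = 182.666×25.6 + 131.9854×53.7 + 207.5151×178.7 = 48847
T = 48847 / 522.1665 = 93.547 °C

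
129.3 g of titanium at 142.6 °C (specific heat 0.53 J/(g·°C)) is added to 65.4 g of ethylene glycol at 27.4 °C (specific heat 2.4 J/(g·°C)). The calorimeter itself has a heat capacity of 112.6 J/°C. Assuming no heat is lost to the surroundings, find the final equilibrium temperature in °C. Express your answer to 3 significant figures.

Heat lost by titanium = heat gained by ethylene glycol + calorimeter.
(129.3)(0.53)(142.6 − T) = [(65.4)(2.4) + 112.6](T − 27.4)
68.529 (142.6 − T) = 269.56 (T − 27.4)
9772.2 − 68.529 T = 269.56 T − 7385.9
17158.1 = 338.089 T
T = 50.75 °C

T_f = 50.8 °C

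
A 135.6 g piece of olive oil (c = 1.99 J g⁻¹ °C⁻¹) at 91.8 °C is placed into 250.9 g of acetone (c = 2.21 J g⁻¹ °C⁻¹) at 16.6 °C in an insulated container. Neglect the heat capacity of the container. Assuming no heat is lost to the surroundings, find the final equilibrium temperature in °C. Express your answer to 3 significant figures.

T_f = 41.2 °C

Heat lost by olive oil = heat gained by acetone.
(135.6)(1.99)(91.8 − T) = (250.9)(2.21)(T − 16.6)
269.844 (91.8 − T) = 554.489 (T − 16.6)
24772 − 269.844 T = 554.489 T − 9204.5
33976.5 = 824.333 T
T = 41.22 °C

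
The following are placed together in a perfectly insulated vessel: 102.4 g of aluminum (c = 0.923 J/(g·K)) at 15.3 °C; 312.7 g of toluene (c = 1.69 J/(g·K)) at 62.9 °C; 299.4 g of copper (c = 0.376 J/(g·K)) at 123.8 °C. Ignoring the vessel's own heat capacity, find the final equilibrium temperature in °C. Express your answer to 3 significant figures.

Σ mᵢcᵢ(T − Tᵢ) = 0  ⇒  T = Σ mᵢcᵢTᵢ / Σ mᵢcᵢ
Σ mᵢcᵢ = 102.4×0.923 + 312.7×1.69 + 299.4×0.376 = 735.5526
Σ mᵢcᵢTᵢ = 94.5152×15.3 + 528.463×62.9 + 112.5744×123.8 = 48623
T = 48623 / 735.5526 = 66.10 °C

T_f = 66.1 °C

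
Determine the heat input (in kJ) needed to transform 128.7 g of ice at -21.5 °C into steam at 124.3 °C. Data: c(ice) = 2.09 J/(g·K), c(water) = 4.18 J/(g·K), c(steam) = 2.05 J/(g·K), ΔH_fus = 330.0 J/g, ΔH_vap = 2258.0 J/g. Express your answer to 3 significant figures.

q = 399 kJ

q1 (heat ice -21.5→0.0 °C): 128.7 × 2.09 × 21.5 = 5783 J
q2 (melt at 0 °C): 128.7 × 330.0 = 42471 J
q3 (heat water 0.0→100.0 °C): 128.7 × 4.18 × 100.0 = 53797 J
q4 (vaporize at 100 °C): 128.7 × 2258.0 = 290605 J
q5 (heat steam 100.0→124.3 °C): 128.7 × 2.05 × 24.3 = 6411 J
Total: 5783 + 42471 + 53797 + 290605 + 6411 = 399067 J = 399 kJ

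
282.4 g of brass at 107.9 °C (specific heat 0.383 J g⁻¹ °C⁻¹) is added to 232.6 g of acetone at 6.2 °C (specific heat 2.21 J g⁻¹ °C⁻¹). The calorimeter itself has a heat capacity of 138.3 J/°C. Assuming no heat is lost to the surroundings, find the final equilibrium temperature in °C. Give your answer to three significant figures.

Heat lost by brass = heat gained by acetone + calorimeter.
(282.4)(0.383)(107.9 − T) = [(232.6)(2.21) + 138.3](T − 6.2)
108.1592 (107.9 − T) = 652.346 (T − 6.2)
11670 − 108.1592 T = 652.346 T − 4044.5
15714.5 = 760.5052 T
T = 20.66 °C

T_f = 20.7 °C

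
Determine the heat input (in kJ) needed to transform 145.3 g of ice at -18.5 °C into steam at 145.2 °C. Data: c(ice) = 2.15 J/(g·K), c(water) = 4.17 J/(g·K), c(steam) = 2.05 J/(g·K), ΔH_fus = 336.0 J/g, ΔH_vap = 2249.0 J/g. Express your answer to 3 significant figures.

q = 455 kJ

q1 (heat ice -18.5→0.0 °C): 145.3 × 2.15 × 18.5 = 5779 J
q2 (melt at 0 °C): 145.3 × 336.0 = 48821 J
q3 (heat water 0.0→100.0 °C): 145.3 × 4.17 × 100.0 = 60590 J
q4 (vaporize at 100 °C): 145.3 × 2249.0 = 326780 J
q5 (heat steam 100.0→145.2 °C): 145.3 × 2.05 × 45.2 = 13463 J
Total: 5779 + 48821 + 60590 + 326780 + 13463 = 455433 J = 455 kJ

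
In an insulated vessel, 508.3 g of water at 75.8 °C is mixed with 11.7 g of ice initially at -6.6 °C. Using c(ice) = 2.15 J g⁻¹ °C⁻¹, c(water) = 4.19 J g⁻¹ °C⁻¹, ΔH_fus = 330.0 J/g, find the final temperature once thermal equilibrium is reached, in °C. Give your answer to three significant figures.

Heat to bring ice to 0 °C and melt it: q₁ = 11.7×2.15×6.6 + 11.7×330.0 = 4027.0 J
Heat the water can supply cooling to 0 °C: 508.3×4.19×75.8 = 161437 J > q₁, so all ice melts.
Energy balance: 508.3×4.19×(75.8 − T) = 4027.0 + 11.7×4.19×(T − 0)
2129.777(75.8 − T) = 4027.0 + 49.023 T
161437 − 4027.0 = 2178.800 T
T = 157410.0 / 2178.800 = 72.246 °C

T_f = 72.2 °C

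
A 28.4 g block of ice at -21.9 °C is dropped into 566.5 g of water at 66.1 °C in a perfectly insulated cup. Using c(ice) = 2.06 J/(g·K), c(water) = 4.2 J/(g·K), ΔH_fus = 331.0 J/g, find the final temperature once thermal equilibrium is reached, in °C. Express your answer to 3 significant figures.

Heat to bring ice to 0 °C and melt it: q₁ = 28.4×2.06×21.9 + 28.4×331.0 = 10682 J
Heat the water can supply cooling to 0 °C: 566.5×4.2×66.1 = 157272 J > q₁, so all ice melts.
Energy balance: 566.5×4.2×(66.1 − T) = 10682 + 28.4×4.2×(T − 0)
2379.3(66.1 − T) = 10682 + 119.28 T
157272 − 10682 = 2498.58 T
T = 146590 / 2498.58 = 58.67 °C

T_f = 58.7 °C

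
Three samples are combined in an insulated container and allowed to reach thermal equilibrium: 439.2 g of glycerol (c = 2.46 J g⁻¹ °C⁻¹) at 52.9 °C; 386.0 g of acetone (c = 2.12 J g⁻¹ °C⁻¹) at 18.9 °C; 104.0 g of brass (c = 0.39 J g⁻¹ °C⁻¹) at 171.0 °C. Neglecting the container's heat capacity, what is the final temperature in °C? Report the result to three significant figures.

T_f = 41.0 °C

Σ mᵢcᵢ(T − Tᵢ) = 0  ⇒  T = Σ mᵢcᵢTᵢ / Σ mᵢcᵢ
Σ mᵢcᵢ = 439.2×2.46 + 386.0×2.12 + 104.0×0.39 = 1939.312
Σ mᵢcᵢTᵢ = 1080.432×52.9 + 818.32×18.9 + 40.56×171.0 = 79557
T = 79557 / 1939.312 = 41.02 °C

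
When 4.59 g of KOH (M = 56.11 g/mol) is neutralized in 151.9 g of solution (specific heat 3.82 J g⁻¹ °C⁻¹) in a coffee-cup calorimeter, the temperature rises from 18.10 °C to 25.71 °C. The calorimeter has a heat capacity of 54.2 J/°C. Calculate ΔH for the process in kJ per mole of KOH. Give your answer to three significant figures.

ΔH = -59.0 kJ/mol

|ΔT| = |25.71 − 18.10| = 7.61 °C
|q_surr| = (151.9 × 3.82 + 54.2) × 7.61 = 634.458 × 7.61 = 4828 J
n(KOH) = 4.59 / 56.11 = 0.08180 mol
Temperature rose, so q_rxn = −|q_surr| = -4.828 kJ
ΔH = q_rxn / n = -59.02 kJ/mol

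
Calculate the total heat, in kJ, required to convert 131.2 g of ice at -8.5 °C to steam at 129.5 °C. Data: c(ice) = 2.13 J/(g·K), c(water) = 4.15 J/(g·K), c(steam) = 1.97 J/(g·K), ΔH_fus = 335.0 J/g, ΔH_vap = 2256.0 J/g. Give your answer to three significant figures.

q = 404 kJ

q1 (heat ice -8.5→0.0 °C): 131.2 × 2.13 × 8.5 = 2375 J
q2 (melt at 0 °C): 131.2 × 335.0 = 43952 J
q3 (heat water 0.0→100.0 °C): 131.2 × 4.15 × 100.0 = 54448 J
q4 (vaporize at 100 °C): 131.2 × 2256.0 = 295987 J
q5 (heat steam 100.0→129.5 °C): 131.2 × 1.97 × 29.5 = 7625 J
Total: 2375 + 43952 + 54448 + 295987 + 7625 = 404387 J = 404 kJ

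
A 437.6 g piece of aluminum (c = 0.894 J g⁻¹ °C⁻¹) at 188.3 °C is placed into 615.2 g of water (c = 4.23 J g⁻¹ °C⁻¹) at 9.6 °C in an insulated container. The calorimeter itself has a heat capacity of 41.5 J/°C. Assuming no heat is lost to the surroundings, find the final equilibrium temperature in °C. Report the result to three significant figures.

Heat lost by aluminum = heat gained by water + calorimeter.
(437.6)(0.894)(188.3 − T) = [(615.2)(4.23) + 41.5](T − 9.6)
391.2144 (188.3 − T) = 2643.796 (T − 9.6)
73666 − 391.2144 T = 2643.796 T − 25380
99046 = 3035.0104 T
T = 32.63 °C

T_f = 32.6 °C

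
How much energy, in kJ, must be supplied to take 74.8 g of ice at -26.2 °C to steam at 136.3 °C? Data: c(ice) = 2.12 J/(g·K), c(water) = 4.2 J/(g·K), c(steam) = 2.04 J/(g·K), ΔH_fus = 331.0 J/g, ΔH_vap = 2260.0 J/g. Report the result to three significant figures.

q = 235 kJ

q1 (heat ice -26.2→0.0 °C): 74.8 × 2.12 × 26.2 = 4155 J
q2 (melt at 0 °C): 74.8 × 331.0 = 24759 J
q3 (heat water 0.0→100.0 °C): 74.8 × 4.2 × 100.0 = 31416 J
q4 (vaporize at 100 °C): 74.8 × 2260.0 = 169048 J
q5 (heat steam 100.0→136.3 °C): 74.8 × 2.04 × 36.3 = 5539 J
Total: 4155 + 24759 + 31416 + 169048 + 5539 = 234917 J = 235 kJ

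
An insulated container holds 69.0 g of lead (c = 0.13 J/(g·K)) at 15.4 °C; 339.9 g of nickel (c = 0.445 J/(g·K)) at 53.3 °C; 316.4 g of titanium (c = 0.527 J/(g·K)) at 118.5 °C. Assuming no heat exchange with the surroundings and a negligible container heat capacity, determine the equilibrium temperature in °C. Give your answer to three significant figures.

T_f = 85.5 °C

Σ mᵢcᵢ(T − Tᵢ) = 0  ⇒  T = Σ mᵢcᵢTᵢ / Σ mᵢcᵢ
Σ mᵢcᵢ = 69.0×0.13 + 339.9×0.445 + 316.4×0.527 = 326.9683
Σ mᵢcᵢTᵢ = 8.97×15.4 + 151.2555×53.3 + 166.7428×118.5 = 27959
T = 27959 / 326.9683 = 85.51 °C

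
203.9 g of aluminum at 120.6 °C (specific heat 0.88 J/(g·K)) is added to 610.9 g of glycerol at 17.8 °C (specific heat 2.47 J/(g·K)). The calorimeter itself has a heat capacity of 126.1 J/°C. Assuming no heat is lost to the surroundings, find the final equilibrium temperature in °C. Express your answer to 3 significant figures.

T_f = 28.0 °C

Heat lost by aluminum = heat gained by glycerol + calorimeter.
(203.9)(0.88)(120.6 − T) = [(610.9)(2.47) + 126.1](T − 17.8)
179.432 (120.6 − T) = 1635.023 (T − 17.8)
21639 − 179.432 T = 1635.023 T − 29103
50742 = 1814.455 T
T = 27.97 °C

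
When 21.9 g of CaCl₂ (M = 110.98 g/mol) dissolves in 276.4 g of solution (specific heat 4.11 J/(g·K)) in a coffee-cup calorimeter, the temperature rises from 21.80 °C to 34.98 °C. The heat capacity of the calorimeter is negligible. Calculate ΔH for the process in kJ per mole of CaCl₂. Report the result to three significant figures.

|ΔT| = |34.98 − 21.80| = 13.18 °C
|q_surr| = (276.4 × 4.11) × 13.18 = 1136.004 × 13.18 = 14970 J
n(CaCl₂) = 21.9 / 110.98 = 0.1973 mol
Temperature rose, so q_rxn = −|q_surr| = -14.97 kJ
ΔH = q_rxn / n = -75.87 kJ/mol

ΔH = -75.9 kJ/mol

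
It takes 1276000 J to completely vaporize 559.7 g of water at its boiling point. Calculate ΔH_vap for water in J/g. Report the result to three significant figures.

ΔH_vap = q / m = 1276000 / 559.7 = 2280 J/g

ΔH_vap = 2280 J/g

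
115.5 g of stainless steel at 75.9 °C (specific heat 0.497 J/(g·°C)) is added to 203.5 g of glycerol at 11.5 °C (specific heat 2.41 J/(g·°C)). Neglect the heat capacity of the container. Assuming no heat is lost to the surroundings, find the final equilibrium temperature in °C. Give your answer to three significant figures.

T_f = 18.2 °C

Heat lost by stainless steel = heat gained by glycerol.
(115.5)(0.497)(75.9 − T) = (203.5)(2.41)(T − 11.5)
57.4035 (75.9 − T) = 490.435 (T − 11.5)
4356.9 − 57.4035 T = 490.435 T − 5640.0
9996.9 = 547.8385 T
T = 18.248 °C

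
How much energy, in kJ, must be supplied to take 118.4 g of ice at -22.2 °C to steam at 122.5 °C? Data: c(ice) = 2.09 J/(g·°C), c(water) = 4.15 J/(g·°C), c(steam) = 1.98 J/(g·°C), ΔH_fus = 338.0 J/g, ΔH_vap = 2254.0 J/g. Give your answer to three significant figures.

q1 (heat ice -22.2→0.0 °C): 118.4 × 2.09 × 22.2 = 5494 J
q2 (melt at 0 °C): 118.4 × 338.0 = 40019 J
q3 (heat water 0.0→100.0 °C): 118.4 × 4.15 × 100.0 = 49136 J
q4 (vaporize at 100 °C): 118.4 × 2254.0 = 266874 J
q5 (heat steam 100.0→122.5 °C): 118.4 × 1.98 × 22.5 = 5275 J
Total: 5494 + 40019 + 49136 + 266874 + 5275 = 366798 J = 367 kJ

q = 367 kJ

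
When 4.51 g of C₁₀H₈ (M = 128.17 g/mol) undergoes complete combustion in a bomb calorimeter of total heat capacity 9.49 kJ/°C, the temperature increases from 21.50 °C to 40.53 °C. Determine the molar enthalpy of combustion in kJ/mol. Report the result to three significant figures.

ΔT = 40.53 − 21.50 = 19.03 °C
q_cal = C_cal × ΔT = 9.49 × 19.03 = 180.5947 kJ
n = 4.51 / 128.17 = 0.03519 mol
q_rxn = −q_cal = -180.5947 kJ
ΔH = -180.5947 / 0.03519 = -5132 kJ/mol

ΔH = -5130 kJ/mol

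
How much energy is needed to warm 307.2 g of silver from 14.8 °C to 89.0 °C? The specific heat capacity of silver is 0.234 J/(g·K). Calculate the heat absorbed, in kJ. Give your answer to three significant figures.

q = m c ΔT = 307.2 × 0.234 × (89.0 − 14.8)
q = 307.2 × 0.234 × 74.2 = 5334 J = 5.33 kJ

q = 5.33 kJ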